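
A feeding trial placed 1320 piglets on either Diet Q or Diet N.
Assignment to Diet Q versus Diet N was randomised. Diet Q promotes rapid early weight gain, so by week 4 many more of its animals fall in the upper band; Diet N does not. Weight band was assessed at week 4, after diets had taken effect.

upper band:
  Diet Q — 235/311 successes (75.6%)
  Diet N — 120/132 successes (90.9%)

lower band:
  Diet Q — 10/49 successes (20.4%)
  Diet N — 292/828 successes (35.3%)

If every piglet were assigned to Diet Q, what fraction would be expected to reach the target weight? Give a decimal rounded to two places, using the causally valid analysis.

Stratifying would compare diets among piglets the diets themselves sorted into week-4 weight band groups — a form of selection on an intermediate. The unconditioned pooled rates give the total causal effect.
So P(outcome | do(Diet Q)) is just the pooled rate for Diet Q: 245/360 = 0.681.

0.68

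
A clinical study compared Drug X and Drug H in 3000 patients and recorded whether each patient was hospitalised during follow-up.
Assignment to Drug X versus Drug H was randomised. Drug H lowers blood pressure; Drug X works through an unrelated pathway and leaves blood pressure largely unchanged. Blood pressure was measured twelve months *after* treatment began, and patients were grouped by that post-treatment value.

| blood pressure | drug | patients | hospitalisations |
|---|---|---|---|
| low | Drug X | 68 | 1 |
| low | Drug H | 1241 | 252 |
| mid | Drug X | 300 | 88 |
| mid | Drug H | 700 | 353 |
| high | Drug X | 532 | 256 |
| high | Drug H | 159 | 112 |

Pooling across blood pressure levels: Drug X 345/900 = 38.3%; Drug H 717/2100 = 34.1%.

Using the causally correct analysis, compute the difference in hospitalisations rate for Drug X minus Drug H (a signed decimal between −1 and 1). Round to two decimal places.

+0.04

The stratified and pooled comparisons disagree (Drug X wins within each blood pressure; Drug H wins overall), so the answer turns on the causal role of blood pressure.
The distribution of blood pressure is itself part of what the drug does — it is an intermediate outcome. Holding it fixed would remove that part of the effect; the total effect is the pooled difference.
The causal difference is the pooled difference: 0.383 − 0.341 = +0.042.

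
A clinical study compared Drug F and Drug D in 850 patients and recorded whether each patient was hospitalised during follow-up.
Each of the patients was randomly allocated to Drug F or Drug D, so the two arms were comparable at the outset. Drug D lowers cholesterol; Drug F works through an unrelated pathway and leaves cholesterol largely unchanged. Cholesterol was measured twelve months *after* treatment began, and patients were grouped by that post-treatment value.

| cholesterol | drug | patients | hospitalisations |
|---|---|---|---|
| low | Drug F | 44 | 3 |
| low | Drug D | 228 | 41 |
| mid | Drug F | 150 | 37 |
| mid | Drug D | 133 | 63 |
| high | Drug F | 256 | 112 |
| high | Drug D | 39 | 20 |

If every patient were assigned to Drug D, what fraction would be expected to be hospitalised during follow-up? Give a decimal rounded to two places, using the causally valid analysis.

Within every cholesterol level Drug F has the lower rate, yet pooled Drug D does — Simpson's reversal.
Cholesterol is recorded after the drug and is itself shifted by it — it sits on the causal path from drug to outcome. Conditioning on a mediator would strip out part of the effect we want; the pooled comparison gives the total causal effect.
So P(outcome | do(Drug D)) is just the pooled rate for Drug D: 124/400 = 0.310.

0.31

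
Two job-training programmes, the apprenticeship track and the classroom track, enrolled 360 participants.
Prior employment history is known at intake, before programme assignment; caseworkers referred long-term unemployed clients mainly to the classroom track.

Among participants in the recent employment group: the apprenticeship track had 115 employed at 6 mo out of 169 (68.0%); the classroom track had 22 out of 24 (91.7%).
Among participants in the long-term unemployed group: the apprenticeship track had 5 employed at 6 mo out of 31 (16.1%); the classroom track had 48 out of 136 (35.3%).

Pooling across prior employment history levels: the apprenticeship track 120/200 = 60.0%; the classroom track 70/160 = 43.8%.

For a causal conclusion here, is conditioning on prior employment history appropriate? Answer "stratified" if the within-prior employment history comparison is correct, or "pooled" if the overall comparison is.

stratified

the classroom track is higher inside every prior employment history stratum but the apprenticeship track is higher in aggregate. Whether to stratify depends on how prior employment history relates to the programme.
Since prior employment history is a pre-existing factor (not a product of the programme) and it affects the outcome on its own, it is a confounder. The stratified rates, not the pooled rate, identify the causal effect.
Within each level — recent employment: 68.0% vs 91.7%; long-term unemployed: 16.1% vs 35.3% — the classroom track is higher every time.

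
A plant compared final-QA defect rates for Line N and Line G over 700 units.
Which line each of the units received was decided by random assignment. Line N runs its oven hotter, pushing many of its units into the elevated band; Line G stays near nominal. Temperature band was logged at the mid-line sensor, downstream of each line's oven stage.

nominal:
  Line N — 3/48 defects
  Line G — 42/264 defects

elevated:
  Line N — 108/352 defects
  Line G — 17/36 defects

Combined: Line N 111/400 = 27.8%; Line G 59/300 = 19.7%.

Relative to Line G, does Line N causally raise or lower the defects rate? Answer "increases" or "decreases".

Within every in-process temperature band level Line N has the lower rate, yet pooled Line G does — Simpson's reversal.
In-process temperature band is recorded after the line and is itself shifted by it — it sits on the causal path from line to outcome. Conditioning on a mediator would strip out part of the effect we want; the pooled comparison gives the total causal effect.
Pooled: Line N 27.8% vs Line G 19.7%; Line G is lower overall.

increases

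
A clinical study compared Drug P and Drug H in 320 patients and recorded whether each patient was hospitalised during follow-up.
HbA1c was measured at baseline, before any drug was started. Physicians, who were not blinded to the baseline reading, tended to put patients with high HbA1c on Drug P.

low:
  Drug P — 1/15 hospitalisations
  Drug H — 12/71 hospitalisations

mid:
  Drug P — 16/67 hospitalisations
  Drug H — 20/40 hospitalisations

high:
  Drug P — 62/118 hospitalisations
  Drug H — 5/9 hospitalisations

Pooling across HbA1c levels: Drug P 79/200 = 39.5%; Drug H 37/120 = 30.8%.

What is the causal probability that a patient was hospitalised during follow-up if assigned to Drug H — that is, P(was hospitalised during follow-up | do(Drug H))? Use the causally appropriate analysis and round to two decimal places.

Within every HbA1c level Drug P has the lower rate, yet pooled Drug H does — Simpson's reversal.
HbA1c differs across drugs for reasons unrelated to any effect of the drug itself, and it separately predicts the outcome — a classic confounder. We must compare within HbA1c levels.
Standardising Drug H to the population HbA1c mix: 0.269·12/71 + 0.334·20/40 + 0.397·5/9 = 0.433.

0.43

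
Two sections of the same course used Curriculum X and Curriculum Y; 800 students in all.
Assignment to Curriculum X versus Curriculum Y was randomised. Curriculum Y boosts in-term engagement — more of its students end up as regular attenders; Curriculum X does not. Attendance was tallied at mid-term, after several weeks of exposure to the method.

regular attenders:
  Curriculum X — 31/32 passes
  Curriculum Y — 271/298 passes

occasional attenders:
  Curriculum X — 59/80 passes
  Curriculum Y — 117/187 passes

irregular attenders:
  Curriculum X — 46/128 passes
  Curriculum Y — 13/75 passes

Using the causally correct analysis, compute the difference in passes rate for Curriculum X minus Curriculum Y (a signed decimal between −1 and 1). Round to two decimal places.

The mid-term attendance-specific comparison favours Curriculum X throughout, but the pooled figures favour Curriculum Y. The question is whether to condition on mid-term attendance.
Mid-term attendance here is a post-treatment variable shaped by the teaching method; conditioning on it would introduce bias rather than remove it. The overall comparison is the causal one.
The causal difference is the pooled difference: 0.567 − 0.716 = -0.149.

-0.15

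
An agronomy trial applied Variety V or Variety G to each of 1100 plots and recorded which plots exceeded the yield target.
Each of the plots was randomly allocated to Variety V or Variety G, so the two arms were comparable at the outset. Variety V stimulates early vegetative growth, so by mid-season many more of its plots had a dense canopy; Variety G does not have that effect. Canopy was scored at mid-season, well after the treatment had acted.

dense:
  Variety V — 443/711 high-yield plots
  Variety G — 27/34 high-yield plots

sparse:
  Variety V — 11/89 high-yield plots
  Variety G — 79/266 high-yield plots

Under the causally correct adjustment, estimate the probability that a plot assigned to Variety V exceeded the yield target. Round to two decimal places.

Mid-season canopy is recorded after the variety and is itself shifted by it — it sits on the causal path from variety to outcome. Conditioning on a mediator would strip out part of the effect we want; the pooled comparison gives the total causal effect.
So P(outcome | do(Variety V)) is just the pooled rate for Variety V: 454/800 = 0.568.

0.57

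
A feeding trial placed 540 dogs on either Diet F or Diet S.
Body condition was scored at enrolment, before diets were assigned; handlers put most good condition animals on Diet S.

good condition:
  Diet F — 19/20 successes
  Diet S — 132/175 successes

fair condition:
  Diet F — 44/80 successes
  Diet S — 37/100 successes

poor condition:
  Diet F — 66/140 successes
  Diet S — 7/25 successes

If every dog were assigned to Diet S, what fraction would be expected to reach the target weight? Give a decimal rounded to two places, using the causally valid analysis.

Diet F is higher inside every starting body condition stratum but Diet S is higher in aggregate. Whether to stratify depends on how starting body condition relates to the diet.
Starting body condition satisfies the back-door criterion: it is not a descendant of the diet, and it blocks the spurious path from diet to outcome. Adjusting for it (i.e., using the within-starting body condition rates) gives the causal effect.
Standardising Diet S to the population starting body condition mix: 0.361·132/175 + 0.333·37/100 + 0.306·7/25 = 0.481.

0.48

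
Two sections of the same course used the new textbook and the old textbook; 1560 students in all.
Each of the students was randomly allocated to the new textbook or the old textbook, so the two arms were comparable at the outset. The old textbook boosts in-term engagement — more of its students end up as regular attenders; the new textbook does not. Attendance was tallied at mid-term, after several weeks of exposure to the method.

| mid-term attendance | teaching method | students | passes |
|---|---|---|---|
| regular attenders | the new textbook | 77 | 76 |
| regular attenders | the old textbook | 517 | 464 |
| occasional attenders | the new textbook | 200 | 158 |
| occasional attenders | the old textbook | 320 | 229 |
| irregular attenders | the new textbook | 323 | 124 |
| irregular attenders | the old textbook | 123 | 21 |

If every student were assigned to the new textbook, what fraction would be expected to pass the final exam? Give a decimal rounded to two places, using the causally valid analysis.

0.60

Mid-term attendance is downstream of the teaching method. One should not condition on a consequence of treatment, so the overall rates are the right comparison.
So P(outcome | do(the new textbook)) is just the pooled rate for the new textbook: 358/600 = 0.597.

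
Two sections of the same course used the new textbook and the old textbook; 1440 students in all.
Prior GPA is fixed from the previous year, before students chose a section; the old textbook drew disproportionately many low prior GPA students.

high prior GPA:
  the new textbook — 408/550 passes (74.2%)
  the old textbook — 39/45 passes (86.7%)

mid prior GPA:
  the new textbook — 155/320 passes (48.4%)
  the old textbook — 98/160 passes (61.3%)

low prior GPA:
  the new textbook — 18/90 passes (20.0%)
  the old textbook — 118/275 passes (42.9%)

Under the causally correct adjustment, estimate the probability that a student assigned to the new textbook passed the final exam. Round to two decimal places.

0.52

Nothing the teaching method does changes prior GPA band; the imbalance is an allocation artefact. With prior GPA band also predicting the outcome, the pooled figure is confounded, and the within-stratum comparison is the causal one.
Standardising the new textbook to the population prior GPA band mix: 0.413·408/550 + 0.333·155/320 + 0.253·18/90 = 0.519.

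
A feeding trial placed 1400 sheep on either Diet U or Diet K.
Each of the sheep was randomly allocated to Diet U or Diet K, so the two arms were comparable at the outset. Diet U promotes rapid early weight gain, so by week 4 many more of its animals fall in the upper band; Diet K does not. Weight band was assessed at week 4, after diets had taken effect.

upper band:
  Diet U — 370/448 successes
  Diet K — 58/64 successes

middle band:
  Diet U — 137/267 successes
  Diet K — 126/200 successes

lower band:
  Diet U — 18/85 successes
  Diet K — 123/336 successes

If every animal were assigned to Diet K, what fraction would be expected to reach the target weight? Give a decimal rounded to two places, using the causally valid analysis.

0.51

The week-4 weight band-specific comparison favours Diet K throughout, but the pooled figures favour Diet U. The question is whether to condition on week-4 weight band.
Week-4 weight band is downstream of the diet. One should not condition on a consequence of treatment, so the overall rates are the right comparison.
So P(outcome | do(Diet K)) is just the pooled rate for Diet K: 307/600 = 0.512.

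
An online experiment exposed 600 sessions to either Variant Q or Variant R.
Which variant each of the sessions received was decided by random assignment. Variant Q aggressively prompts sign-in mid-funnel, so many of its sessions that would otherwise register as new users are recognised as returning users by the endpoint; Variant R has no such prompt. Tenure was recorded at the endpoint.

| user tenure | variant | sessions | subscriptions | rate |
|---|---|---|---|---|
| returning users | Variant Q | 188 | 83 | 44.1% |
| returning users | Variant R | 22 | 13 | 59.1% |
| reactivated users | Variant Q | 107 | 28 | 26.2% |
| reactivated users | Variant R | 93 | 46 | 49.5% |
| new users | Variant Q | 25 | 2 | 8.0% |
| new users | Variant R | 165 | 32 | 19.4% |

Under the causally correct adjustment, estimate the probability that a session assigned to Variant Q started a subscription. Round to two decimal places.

The user tenure-specific comparison favours Variant R throughout, but the pooled figures favour Variant Q. The question is whether to condition on user tenure.
Stratifying would compare variants among sessions the variants themselves sorted into user tenure groups — a form of selection on an intermediate. The unconditioned pooled rates give the total causal effect.
So P(outcome | do(Variant Q)) is just the pooled rate for Variant Q: 113/320 = 0.353.

0.35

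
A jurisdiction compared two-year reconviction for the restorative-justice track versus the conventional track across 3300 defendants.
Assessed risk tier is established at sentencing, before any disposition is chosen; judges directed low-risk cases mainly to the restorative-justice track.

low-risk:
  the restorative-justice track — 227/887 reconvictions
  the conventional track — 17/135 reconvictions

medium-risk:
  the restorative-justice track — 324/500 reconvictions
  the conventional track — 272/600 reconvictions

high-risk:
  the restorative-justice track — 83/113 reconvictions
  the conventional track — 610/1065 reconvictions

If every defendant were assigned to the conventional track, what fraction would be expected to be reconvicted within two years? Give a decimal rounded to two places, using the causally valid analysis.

Within every assessed risk tier level the conventional track has the lower rate, yet pooled the restorative-justice track does — Simpson's reversal.
Here assessed risk tier is a common cause — it drives both which disposition a case falls under and the outcome. The crude comparison mixes populations; the stratum-specific rates are the causally relevant ones.
Standardising the conventional track to the population assessed risk tier mix: 0.310·17/135 + 0.333·272/600 + 0.357·610/1065 = 0.395.

0.39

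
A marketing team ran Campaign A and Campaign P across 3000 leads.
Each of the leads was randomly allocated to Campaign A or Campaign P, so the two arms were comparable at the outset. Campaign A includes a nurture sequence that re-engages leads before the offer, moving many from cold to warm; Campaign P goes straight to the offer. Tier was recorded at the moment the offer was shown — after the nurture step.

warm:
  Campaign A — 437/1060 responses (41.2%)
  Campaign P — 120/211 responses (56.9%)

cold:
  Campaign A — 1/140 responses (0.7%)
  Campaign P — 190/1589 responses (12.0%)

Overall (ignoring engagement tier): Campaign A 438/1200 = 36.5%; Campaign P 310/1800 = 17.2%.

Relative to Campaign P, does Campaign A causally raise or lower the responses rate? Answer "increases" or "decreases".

The distribution of engagement tier is itself part of what the campaign does — it is an intermediate outcome. Holding it fixed would remove that part of the effect; the total effect is the pooled difference.
Pooled: Campaign A 36.5% vs Campaign P 17.2%; Campaign A is higher overall.

increases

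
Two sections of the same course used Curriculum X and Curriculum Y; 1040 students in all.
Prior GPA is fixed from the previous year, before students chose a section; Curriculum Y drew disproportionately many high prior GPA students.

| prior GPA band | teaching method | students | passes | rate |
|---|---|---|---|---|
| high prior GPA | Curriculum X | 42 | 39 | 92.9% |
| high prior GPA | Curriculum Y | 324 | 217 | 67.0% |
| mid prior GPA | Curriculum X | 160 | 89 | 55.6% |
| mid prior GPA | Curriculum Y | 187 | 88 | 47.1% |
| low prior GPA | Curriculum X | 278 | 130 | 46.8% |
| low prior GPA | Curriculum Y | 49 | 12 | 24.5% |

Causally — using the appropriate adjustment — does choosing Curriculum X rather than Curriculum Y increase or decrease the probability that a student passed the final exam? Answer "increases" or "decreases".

Within every prior GPA band level Curriculum X has the higher rate, yet pooled Curriculum Y does — Simpson's reversal.
Prior GPA band satisfies the back-door criterion: it is not a descendant of the teaching method, and it blocks the spurious path from teaching method to outcome. Adjusting for it (i.e., using the within-prior GPA band rates) gives the causal effect.
Within each level — high prior GPA: 92.9% vs 67.0%; mid prior GPA: 55.6% vs 47.1%; low prior GPA: 46.8% vs 24.5% — Curriculum X is higher every time.

increases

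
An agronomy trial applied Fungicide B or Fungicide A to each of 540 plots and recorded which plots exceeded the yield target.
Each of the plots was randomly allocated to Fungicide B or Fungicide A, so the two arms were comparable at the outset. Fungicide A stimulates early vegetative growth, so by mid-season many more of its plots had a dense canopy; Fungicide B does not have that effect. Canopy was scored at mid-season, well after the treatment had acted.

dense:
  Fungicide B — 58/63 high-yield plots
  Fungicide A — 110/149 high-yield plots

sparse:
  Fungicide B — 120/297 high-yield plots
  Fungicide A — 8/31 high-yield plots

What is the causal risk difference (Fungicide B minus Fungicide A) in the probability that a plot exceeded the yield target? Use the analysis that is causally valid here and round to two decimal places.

-0.16

The stratified and pooled comparisons disagree (Fungicide B wins within each mid-season canopy; Fungicide A wins overall), so the answer turns on the causal role of mid-season canopy.
Stratifying would compare fungicides among plots the fungicides themselves sorted into mid-season canopy groups — a form of selection on an intermediate. The unconditioned pooled rates give the total causal effect.
The causal difference is the pooled difference: 0.494 − 0.656 = -0.161.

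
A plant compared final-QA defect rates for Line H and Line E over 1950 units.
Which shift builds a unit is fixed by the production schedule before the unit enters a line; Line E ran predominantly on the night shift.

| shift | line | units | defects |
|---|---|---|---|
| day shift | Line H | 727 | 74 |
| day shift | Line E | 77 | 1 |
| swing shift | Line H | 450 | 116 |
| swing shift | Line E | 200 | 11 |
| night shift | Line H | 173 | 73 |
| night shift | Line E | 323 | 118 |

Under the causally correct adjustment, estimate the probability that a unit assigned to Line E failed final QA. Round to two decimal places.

Line E is lower inside every shift stratum but Line H is lower in aggregate. Whether to stratify depends on how shift relates to the line.
Since shift is a pre-existing factor (not a product of the line) and it affects the outcome on its own, it is a confounder. The stratified rates, not the pooled rate, identify the causal effect.
Standardising Line E to the population shift mix: 0.412·1/77 + 0.333·11/200 + 0.254·118/323 = 0.117.

0.12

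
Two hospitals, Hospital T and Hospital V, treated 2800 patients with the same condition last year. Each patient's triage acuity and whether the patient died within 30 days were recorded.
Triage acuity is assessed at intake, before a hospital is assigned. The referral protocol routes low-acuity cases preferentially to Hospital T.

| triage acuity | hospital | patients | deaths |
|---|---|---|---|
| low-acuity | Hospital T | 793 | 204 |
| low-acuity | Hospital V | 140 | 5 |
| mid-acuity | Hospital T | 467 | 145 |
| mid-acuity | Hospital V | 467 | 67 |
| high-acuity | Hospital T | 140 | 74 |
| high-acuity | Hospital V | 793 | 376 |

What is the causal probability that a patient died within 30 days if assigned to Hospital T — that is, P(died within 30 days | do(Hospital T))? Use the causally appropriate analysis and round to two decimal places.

0.37

The stratified and pooled comparisons disagree (Hospital V wins within each triage acuity; Hospital T wins overall), so the answer turns on the causal role of triage acuity.
Nothing the hospital does changes triage acuity; the imbalance is an allocation artefact. With triage acuity also predicting the outcome, the pooled figure is confounded, and the within-stratum comparison is the causal one.
Standardising Hospital T to the population triage acuity mix: 0.333·204/793 + 0.334·145/467 + 0.333·74/140 = 0.365.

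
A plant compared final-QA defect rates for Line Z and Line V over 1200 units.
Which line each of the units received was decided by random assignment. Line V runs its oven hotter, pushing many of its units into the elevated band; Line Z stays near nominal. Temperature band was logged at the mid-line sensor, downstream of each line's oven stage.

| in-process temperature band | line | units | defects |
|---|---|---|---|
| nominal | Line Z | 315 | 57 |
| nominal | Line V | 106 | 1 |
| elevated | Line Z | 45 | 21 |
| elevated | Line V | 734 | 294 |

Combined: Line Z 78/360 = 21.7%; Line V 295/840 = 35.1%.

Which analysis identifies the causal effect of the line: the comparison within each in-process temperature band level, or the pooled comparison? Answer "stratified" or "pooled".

Within every in-process temperature band level Line V has the lower rate, yet pooled Line Z does — Simpson's reversal.
In-process temperature band is downstream of the line. One should not condition on a consequence of treatment, so the overall rates are the right comparison.
Pooled: Line Z 21.7% vs Line V 35.1%; Line Z is lower overall.

pooled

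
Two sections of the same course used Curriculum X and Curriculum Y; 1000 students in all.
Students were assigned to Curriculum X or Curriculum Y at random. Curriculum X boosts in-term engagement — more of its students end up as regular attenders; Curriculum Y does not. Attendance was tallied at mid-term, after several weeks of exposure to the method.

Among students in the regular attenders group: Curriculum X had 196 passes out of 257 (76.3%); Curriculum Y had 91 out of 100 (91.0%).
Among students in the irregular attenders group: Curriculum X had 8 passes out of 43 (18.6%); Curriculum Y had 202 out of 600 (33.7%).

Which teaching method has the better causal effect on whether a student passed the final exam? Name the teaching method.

The stratified and pooled comparisons disagree (Curriculum Y wins within each mid-term attendance; Curriculum X wins overall), so the answer turns on the causal role of mid-term attendance.
Mid-term attendance here is a post-treatment variable shaped by the teaching method; conditioning on it would introduce bias rather than remove it. The overall comparison is the causal one.
Pooled: Curriculum X 68.0% vs Curriculum Y 41.9%; Curriculum X is higher overall.

Curriculum X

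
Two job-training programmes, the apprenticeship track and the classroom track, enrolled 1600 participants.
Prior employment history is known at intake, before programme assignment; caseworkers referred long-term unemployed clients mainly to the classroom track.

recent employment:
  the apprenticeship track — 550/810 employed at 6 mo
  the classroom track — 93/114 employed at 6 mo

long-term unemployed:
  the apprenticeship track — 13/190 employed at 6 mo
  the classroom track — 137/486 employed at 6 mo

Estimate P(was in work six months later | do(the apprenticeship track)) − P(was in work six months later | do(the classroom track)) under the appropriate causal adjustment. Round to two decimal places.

-0.17

Within every prior employment history level the classroom track has the higher rate, yet pooled the apprenticeship track does — Simpson's reversal.
Prior employment history satisfies the back-door criterion: it is not a descendant of the programme, and it blocks the spurious path from programme to outcome. Adjusting for it (i.e., using the within-prior employment history rates) gives the causal effect.
Adjusting over the population distribution of prior employment history: 0.578·(0.679−0.816) + 0.422·(0.068−0.282) = -0.169.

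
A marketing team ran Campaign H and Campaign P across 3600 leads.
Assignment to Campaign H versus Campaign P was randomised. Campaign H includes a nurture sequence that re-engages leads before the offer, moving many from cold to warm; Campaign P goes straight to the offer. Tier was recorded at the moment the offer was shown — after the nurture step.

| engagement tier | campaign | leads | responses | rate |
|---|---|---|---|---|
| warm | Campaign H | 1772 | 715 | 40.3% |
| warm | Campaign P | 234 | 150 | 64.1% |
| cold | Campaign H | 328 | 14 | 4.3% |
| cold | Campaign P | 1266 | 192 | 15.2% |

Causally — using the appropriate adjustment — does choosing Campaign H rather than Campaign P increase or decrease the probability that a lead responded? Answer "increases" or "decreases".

increases

Campaign P is higher inside every engagement tier stratum but Campaign H is higher in aggregate. Whether to stratify depends on how engagement tier relates to the campaign.
Engagement tier lies on the pathway campaign → engagement tier → outcome, so adjusting for it blocks the indirect effect. For the total causal effect of campaign, use the unadjusted pooled rates.
Pooled: Campaign H 34.7% vs Campaign P 22.8%; Campaign H is higher overall.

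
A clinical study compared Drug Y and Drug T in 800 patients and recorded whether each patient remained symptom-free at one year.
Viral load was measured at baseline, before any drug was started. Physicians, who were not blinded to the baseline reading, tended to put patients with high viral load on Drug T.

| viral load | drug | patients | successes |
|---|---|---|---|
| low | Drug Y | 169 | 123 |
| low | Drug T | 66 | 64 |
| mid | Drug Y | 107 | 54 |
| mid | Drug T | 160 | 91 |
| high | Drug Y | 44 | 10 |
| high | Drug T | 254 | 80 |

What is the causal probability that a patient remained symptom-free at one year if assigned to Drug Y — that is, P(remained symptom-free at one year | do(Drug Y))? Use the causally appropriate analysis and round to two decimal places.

0.47

Viral load differs across drugs for reasons unrelated to any effect of the drug itself, and it separately predicts the outcome — a classic confounder. We must compare within viral load levels.
Standardising Drug Y to the population viral load mix: 0.294·123/169 + 0.334·54/107 + 0.372·10/44 = 0.467.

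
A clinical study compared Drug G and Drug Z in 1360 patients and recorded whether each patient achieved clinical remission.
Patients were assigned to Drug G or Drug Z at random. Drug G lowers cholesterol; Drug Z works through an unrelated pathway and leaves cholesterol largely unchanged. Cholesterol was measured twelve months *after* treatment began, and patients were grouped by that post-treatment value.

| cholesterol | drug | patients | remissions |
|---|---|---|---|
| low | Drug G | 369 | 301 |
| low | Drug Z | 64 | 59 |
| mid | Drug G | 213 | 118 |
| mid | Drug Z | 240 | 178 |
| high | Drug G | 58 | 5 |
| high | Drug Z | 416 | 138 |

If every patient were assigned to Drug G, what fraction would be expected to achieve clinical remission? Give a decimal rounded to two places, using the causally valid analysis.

The stratified and pooled comparisons disagree (Drug Z wins within each cholesterol; Drug G wins overall), so the answer turns on the causal role of cholesterol.
Because the drug influences cholesterol, cholesterol is a post-treatment mediator, not a confounder. Stratifying on it would bias the estimate; the causal effect is the crude pooled difference.
So P(outcome | do(Drug G)) is just the pooled rate for Drug G: 424/640 = 0.662.

0.66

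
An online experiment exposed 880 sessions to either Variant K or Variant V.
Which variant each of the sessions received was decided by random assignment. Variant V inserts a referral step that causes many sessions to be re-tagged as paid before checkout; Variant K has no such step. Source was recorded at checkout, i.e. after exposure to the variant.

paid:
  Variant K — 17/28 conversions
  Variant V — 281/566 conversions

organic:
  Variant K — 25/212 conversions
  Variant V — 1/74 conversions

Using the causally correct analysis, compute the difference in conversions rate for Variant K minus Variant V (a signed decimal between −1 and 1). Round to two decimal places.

-0.27

Traffic source lies on the pathway variant → traffic source → outcome, so adjusting for it blocks the indirect effect. For the total causal effect of variant, use the unadjusted pooled rates.
The causal difference is the pooled difference: 0.175 − 0.441 = -0.266.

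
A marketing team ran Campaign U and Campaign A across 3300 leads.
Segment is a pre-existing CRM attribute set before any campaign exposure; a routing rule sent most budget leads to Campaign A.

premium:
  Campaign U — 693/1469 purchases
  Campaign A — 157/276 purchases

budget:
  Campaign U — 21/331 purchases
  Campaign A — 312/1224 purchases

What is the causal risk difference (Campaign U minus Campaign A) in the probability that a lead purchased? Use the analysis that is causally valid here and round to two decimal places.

Customer segment is set before the campaign has any effect — it is not caused by the campaign — and it independently drives the outcome. That makes it a confounder, so the causal comparison is within customer segment levels.
Adjusting over the population distribution of customer segment: 0.529·(0.472−0.569) + 0.471·(0.063−0.255) = -0.142.

-0.14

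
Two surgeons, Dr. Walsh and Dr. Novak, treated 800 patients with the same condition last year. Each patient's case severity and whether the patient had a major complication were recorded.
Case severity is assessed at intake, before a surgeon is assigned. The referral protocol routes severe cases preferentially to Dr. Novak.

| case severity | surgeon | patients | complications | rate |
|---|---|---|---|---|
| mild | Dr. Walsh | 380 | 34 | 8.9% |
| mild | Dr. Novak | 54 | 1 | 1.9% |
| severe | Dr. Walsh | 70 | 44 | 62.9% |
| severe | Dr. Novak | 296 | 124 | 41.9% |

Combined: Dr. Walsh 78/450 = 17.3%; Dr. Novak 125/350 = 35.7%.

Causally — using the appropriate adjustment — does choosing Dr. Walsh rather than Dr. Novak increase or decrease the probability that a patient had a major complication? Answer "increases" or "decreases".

The case severity-specific comparison favours Dr. Novak throughout, but the pooled figures favour Dr. Walsh. The question is whether to condition on case severity.
Since case severity is a pre-existing factor (not a product of the surgeon) and it affects the outcome on its own, it is a confounder. The stratified rates, not the pooled rate, identify the causal effect.
Within each level — mild: 8.9% vs 1.9%; severe: 62.9% vs 41.9% — Dr. Novak is lower every time.

increases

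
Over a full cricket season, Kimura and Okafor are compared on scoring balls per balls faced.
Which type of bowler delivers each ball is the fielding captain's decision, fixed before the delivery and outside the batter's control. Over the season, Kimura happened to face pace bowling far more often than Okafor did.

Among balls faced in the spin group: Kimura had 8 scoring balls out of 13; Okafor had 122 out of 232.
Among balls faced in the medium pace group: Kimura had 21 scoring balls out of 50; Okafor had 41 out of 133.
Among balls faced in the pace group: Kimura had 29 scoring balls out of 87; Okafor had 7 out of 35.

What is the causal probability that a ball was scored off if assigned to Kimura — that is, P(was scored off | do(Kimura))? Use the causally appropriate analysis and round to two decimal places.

0.49

Bowling type differs across players for reasons unrelated to any effect of the player itself, and it separately predicts the outcome — a classic confounder. We must compare within bowling type levels.
Standardising Kimura to the population bowling type mix: 0.445·8/13 + 0.333·21/50 + 0.222·29/87 = 0.488.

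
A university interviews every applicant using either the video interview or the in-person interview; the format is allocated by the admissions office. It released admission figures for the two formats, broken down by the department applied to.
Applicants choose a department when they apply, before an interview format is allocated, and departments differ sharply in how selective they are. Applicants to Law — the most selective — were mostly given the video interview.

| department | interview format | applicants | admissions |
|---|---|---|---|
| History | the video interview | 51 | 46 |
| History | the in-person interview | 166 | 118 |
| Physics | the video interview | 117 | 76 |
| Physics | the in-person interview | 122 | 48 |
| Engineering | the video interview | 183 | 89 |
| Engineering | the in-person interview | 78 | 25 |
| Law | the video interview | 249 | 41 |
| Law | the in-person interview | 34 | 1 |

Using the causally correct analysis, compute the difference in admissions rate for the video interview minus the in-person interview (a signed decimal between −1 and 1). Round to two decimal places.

+0.18

the video interview is higher inside every department stratum but the in-person interview is higher in aggregate. Whether to stratify depends on how department relates to the interview format.
The imbalance in department arose from how applicants were allocated, not from anything the interview format did; and department independently affects the outcome. The pooled gap is confounded — condition on department.
Adjusting over the population distribution of department: 0.217·(0.902−0.711) + 0.239·(0.650−0.393) + 0.261·(0.486−0.321) + 0.283·(0.165−0.029) = +0.184.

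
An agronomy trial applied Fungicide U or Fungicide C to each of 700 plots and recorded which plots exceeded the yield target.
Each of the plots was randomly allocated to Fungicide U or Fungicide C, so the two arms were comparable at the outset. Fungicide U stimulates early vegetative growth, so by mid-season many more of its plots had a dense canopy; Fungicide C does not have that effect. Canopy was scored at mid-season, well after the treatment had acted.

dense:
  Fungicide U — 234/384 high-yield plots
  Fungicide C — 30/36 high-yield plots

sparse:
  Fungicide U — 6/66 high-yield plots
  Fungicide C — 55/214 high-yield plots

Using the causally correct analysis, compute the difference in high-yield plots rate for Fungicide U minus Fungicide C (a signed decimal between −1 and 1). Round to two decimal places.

Fungicide C is higher inside every mid-season canopy stratum but Fungicide U is higher in aggregate. Whether to stratify depends on how mid-season canopy relates to the fungicide.
Mid-season canopy here is a post-treatment variable shaped by the fungicide; conditioning on it would introduce bias rather than remove it. The overall comparison is the causal one.
The causal difference is the pooled difference: 0.533 − 0.340 = +0.193.

+0.19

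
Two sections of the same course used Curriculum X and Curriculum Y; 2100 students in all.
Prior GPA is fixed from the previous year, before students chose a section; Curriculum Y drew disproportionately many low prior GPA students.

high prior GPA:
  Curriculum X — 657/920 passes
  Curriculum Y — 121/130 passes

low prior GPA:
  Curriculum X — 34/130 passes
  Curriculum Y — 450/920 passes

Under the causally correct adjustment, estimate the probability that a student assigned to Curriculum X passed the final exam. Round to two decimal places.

0.49

Prior GPA band satisfies the back-door criterion: it is not a descendant of the teaching method, and it blocks the spurious path from teaching method to outcome. Adjusting for it (i.e., using the within-prior GPA band rates) gives the causal effect.
Standardising Curriculum X to the population prior GPA band mix: 0.500·657/920 + 0.500·34/130 = 0.488.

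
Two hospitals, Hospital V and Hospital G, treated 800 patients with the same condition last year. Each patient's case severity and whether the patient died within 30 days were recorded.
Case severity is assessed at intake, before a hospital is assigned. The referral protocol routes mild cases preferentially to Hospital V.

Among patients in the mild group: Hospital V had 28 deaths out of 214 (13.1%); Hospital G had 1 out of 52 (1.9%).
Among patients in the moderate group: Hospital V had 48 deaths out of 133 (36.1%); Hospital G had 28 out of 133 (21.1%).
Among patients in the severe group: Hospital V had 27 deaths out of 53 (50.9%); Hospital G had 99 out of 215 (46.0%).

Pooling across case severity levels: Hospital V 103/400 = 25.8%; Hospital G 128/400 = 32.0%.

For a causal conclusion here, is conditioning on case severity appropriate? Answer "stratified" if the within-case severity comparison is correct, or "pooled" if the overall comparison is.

Case severity differs across hospitals for reasons unrelated to any effect of the hospital itself, and it separately predicts the outcome — a classic confounder. We must compare within case severity levels.
Within each level — mild: 13.1% vs 1.9%; moderate: 36.1% vs 21.1%; severe: 50.9% vs 46.0% — Hospital G is lower every time.

stratified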